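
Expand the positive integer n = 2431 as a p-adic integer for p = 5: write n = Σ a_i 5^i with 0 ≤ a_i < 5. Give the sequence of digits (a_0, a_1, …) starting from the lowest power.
(a_0, a_1, …) = (1, 1, 2, 4, 3)

Repeated division by 5 gives the digits low-to-high: 2431 = 1 + 1·5^1 + 2·5^2 + 4·5^3 + 3·5^4. Digit sequence: (1, 1, 2, 4, 3).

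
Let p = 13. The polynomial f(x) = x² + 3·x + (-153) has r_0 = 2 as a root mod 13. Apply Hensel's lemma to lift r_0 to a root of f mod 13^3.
r_2 = 2147 (mod 2197)

Hensel: r_{i+1} = r_i − f(r_i)·(f′(r_i))^{-1} mod 13^{i+2}, f′(x) = 2x + 3. Iterate:
  r_0 = 2 (mod 13)
  r_1 = 119 (mod 169)
  r_2 = 2147 (mod 2197)
Final: r = 2147 satisfies f(r) ≡ 0 mod 13^3.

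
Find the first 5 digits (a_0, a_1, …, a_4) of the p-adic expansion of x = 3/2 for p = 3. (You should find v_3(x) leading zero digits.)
(a_0, …, a_4) = (0, 2, 1, 1, 1)

v_3(3/2) = 1, so a_0 = ... = a_0 = 0. Factor out: x = 3^1 · u with u = 1/2 a unit in ℤ_3. Expand u iteratively via a_{v+i} = u_i mod 3, u_{i+1} = (u_i − a_{v+i})/3:
  u_0 = 1/2;  a_1 = 2;  u_1 = (u_0 − 2)/3 = -1/2
  u_1 = -1/2;  a_2 = 1;  u_2 = (u_1 − 1)/3 = -1/2
  u_2 = -1/2;  a_3 = 1;  u_3 = (u_2 − 1)/3 = -1/2
  u_3 = -1/2;  a_4 = 1;  u_4 = (u_3 − 1)/3 = -1/2
Digits: (0, 2, 1, 1, 1).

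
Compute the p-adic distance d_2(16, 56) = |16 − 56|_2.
d_2(16, 56) = 1/8

Step 1 — x − y = 16 − 56 = -40. Step 2 — v_2(-40) = 3 (factor: -40 = −(2^3 · 5); the sign does not affect v_p). Step 3 — |x − y|_2 = 2^{-3} = 1/8.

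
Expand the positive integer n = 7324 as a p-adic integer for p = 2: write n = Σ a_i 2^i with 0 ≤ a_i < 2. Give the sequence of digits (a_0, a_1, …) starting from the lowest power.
(a_0, a_1, …) = (0, 0, 1, 1, 1, 0, 0, 1, 0, 0, 1, 1, 1)

Repeated division by 2 gives the digits low-to-high: 7324 = 1·2^2 + 1·2^3 + 1·2^4 + 1·2^7 + 1·2^10 + 1·2^11 + 1·2^12. Digit sequence: (0, 0, 1, 1, 1, 0, 0, 1, 0, 0, 1, 1, 1).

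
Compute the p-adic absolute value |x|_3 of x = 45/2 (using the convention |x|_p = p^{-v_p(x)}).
|45/2|_3 = 1/9

Step 1 — compute v_3(x) by factoring powers of 3 out of the numerator and denominator: v_3(45/2) = 2. Step 2 — apply |x|_p = p^{-v_p(x)} = 3^{-2} = 1/9.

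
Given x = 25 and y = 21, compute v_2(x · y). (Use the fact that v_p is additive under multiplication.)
v_2(525) = 0

v_p(x) = 0 (factor: 25 = 2^0 · 25); v_p(y) = 0 (factor: 21 = 2^0 · 21). Additivity: v_p(xy) = v_p(x) + v_p(y) = 0 + 0 = 0. (Direct check: xy = 525 = 2^0 · (525).)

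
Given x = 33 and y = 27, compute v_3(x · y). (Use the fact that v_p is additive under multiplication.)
v_3(891) = 4

v_p(x) = 1 (factor: 33 = 3^1 · 11); v_p(y) = 3 (factor: 27 = 3^3 · 1). Additivity: v_p(xy) = v_p(x) + v_p(y) = 1 + 3 = 4. (Direct check: xy = 891 = 3^4 · (11).)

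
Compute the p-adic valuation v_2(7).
v_2(7) = 0

v_2(n) is the largest exponent k such that 2^k divides n. Factor out: 7 = 2^0 · 7. (Sign doesn't affect v_p.) So v_2(7) = 0.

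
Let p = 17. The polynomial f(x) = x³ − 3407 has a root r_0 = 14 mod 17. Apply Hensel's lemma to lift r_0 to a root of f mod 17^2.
r_1 = 167 (mod 289)

Hensel: r_{i+1} = r_i − f(r_i)/f′(r_i) mod 17^{i+2}, where f′(x) = 3x². Iterate:
  r_0 = 14 (mod 17)
  r_1 = 167 (mod 289)
Final: r = 167 with f(r) ≡ 0 mod 17^2.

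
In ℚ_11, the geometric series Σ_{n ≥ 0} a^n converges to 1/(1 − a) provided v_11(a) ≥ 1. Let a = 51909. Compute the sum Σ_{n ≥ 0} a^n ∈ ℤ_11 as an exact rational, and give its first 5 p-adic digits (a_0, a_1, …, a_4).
Σ a^n = 1/(1 − a) = -1/51908;  first 5 digits = (1, 0, 0, 6, 3)

v_11(a) = 3 ≥ 1, so the series converges in ℤ_11 to 1/(1 − a) = 1/(1 − 51909) = -1/51908. Expand this rational in ℤ_11: compute digits iteratively via d_i = x_i mod 11, x_{i+1} = (x_i − d_i)/11. The first 5 digits are (1, 0, 0, 6, 3).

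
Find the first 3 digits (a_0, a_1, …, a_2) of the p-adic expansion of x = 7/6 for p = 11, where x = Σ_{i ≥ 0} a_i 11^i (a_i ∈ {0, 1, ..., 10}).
(a_0, …, a_2) = (3, 9, 1)

v_11(7/6) = 0 (numerator and denominator both coprime to 11), so x ∈ ℤ_11^×. Compute digits iteratively via a_i = x_i mod 11, x_{i+1} = (x_i − a_i)/11, with x_0 = x:
  x_0 = 7/6;  a_0 = 3;  x_1 = (x_0 − 3)/11 = -1/6
  x_1 = -1/6;  a_1 = 9;  x_2 = (x_1 − 9)/11 = -5/6
  x_2 = -5/6;  a_2 = 1;  x_3 = (x_2 − 1)/11 = -1/6
Digits: (3, 9, 1).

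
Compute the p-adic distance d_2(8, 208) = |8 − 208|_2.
d_2(8, 208) = 1/8

Step 1 — x − y = 8 − 208 = -200. Step 2 — v_2(-200) = 3 (factor: -200 = −(2^3 · 25); the sign does not affect v_p). Step 3 — |x − y|_2 = 2^{-3} = 1/8.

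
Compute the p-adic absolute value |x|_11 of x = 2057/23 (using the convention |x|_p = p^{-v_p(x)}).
|2057/23|_11 = 1/121

Step 1 — compute v_11(x) by factoring powers of 11 out of the numerator and denominator: v_11(2057/23) = 2. Step 2 — apply |x|_p = p^{-v_p(x)} = 11^{-2} = 1/121.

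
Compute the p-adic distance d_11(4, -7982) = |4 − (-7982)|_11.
d_11(4, -7982) = 1/1331

Step 1 — x − y = 4 − (-7982) = 7986. Step 2 — v_11(7986) = 3 (factor: 7986 = (11^3 · 6); the sign does not affect v_p). Step 3 — |x − y|_11 = 11^{-3} = 1/1331.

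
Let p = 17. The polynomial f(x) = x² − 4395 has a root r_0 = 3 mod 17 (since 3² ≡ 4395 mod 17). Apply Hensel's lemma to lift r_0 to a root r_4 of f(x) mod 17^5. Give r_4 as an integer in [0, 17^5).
r_4 = 1335625 (mod 1419857)

Hensel's recurrence: r_{i+1} = r_i − f(r_i)·(f′(r_i))^{-1} mod 17^{i+2}, with f′(x) = 2x. Iterate:
  r_0 = 3 (mod 17)
  r_1 = 156 (mod 289)
  r_2 = 4202 (mod 4913)
  r_3 = 82810 (mod 83521)
  r_4 = 1335625 (mod 1419857)
Final: r_4 = 1335625, and one checks f(r_4) ≡ 0 mod 17^5.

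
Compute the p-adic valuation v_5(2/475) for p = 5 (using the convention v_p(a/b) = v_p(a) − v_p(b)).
v_5(2/475) = -2

Factor powers of 5 from the numerator and denominator of the reduced fraction: 2 = 5^0 · 2 and 475 = 5^2 · 19. Apply v_p(a/b) = v_p(a) − v_p(b): v_5(2/475) = 0 − 2 = -2.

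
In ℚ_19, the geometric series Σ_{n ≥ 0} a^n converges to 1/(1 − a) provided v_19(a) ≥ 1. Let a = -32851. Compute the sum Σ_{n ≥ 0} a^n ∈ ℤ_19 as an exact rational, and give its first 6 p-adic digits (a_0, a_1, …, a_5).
Σ a^n = 1/(1 − a) = 1/32852;  first 6 digits = (1, 0, 4, 14, 15, 17)

v_19(a) = 2 ≥ 1, so the series converges in ℤ_19 to 1/(1 − a) = 1/(1 − (-32851)) = 1/32852. Expand this rational in ℤ_19: compute digits iteratively via d_i = x_i mod 19, x_{i+1} = (x_i − d_i)/19. The first 6 digits are (1, 0, 4, 14, 15, 17).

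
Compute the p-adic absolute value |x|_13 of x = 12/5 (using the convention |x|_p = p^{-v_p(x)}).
|12/5|_13 = 1

Step 1 — compute v_13(x) by factoring powers of 13 out of the numerator and denominator: v_13(12/5) = 0. Step 2 — apply |x|_p = p^{-v_p(x)} = 13^{0} = 1.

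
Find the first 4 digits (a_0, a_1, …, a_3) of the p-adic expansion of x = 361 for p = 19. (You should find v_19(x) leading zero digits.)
(a_0, …, a_3) = (0, 0, 1, 0)

v_19(361) = 2, so a_0 = ... = a_1 = 0. Factor out: x = 19^2 · u with u = 1 a unit in ℤ_19. Expand u iteratively via a_{v+i} = u_i mod 19, u_{i+1} = (u_i − a_{v+i})/19:
  u_0 = 1;  a_2 = 1;  u_1 = (u_0 − 1)/19 = 0
  u_1 = 0;  a_3 = 0;  u_2 = (u_1 − 0)/19 = 0
Digits: (0, 0, 1, 0).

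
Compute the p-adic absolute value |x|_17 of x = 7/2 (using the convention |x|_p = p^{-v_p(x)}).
|7/2|_17 = 1

Step 1 — compute v_17(x) by factoring powers of 17 out of the numerator and denominator: v_17(7/2) = 0. Step 2 — apply |x|_p = p^{-v_p(x)} = 17^{0} = 1.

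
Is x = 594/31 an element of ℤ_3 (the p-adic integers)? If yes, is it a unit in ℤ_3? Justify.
x ∈ ℤ_3 but not a unit; v_3(x) = 3 > 0

ℤ_3 = {x ∈ ℚ_3 : v_3(x) ≥ 0} and ℤ_3^× = {x ∈ ℤ_3 : v_3(x) = 0}. Here v_3(594/31) = v_3(num) − v_3(den) = 3; compare against these criteria.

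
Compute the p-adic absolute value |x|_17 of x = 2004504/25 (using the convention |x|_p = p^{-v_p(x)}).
|2004504/25|_17 = 1/83521

Step 1 — compute v_17(x) by factoring powers of 17 out of the numerator and denominator: v_17(2004504/25) = 4. Step 2 — apply |x|_p = p^{-v_p(x)} = 17^{-4} = 1/83521.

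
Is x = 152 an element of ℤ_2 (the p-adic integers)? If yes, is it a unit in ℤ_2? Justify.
x ∈ ℤ_2 but not a unit; v_2(x) = 3 > 0

ℤ_2 = {x ∈ ℚ_2 : v_2(x) ≥ 0} and ℤ_2^× = {x ∈ ℤ_2 : v_2(x) = 0}. Here v_2(152) = v_2(num) − v_2(den) = 3; compare against these criteria.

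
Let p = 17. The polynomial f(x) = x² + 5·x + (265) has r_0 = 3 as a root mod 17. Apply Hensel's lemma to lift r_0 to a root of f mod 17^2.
r_1 = 3 (mod 289)

Hensel: r_{i+1} = r_i − f(r_i)·(f′(r_i))^{-1} mod 17^{i+2}, f′(x) = 2x + 5. Iterate:
  r_0 = 3 (mod 17)
  r_1 = 3 (mod 289)
Final: r = 3 satisfies f(r) ≡ 0 mod 17^2.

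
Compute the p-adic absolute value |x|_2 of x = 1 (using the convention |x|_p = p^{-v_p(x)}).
|1|_2 = 1

Step 1 — compute v_2(x) by factoring powers of 2 out of the numerator and denominator: v_2(1) = 0. Step 2 — apply |x|_p = p^{-v_p(x)} = 2^{0} = 1.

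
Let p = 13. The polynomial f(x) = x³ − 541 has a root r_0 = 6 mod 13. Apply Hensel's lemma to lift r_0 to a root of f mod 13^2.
r_1 = 45 (mod 169)

Hensel: r_{i+1} = r_i − f(r_i)/f′(r_i) mod 13^{i+2}, where f′(x) = 3x². Iterate:
  r_0 = 6 (mod 13)
  r_1 = 45 (mod 169)
Final: r = 45 with f(r) ≡ 0 mod 13^2.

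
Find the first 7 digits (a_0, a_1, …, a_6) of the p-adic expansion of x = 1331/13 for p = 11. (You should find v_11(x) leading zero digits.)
(a_0, …, a_6) = (0, 0, 0, 6, 2, 4, 3)

v_11(1331/13) = 3, so a_0 = ... = a_2 = 0. Factor out: x = 11^3 · u with u = 1/13 a unit in ℤ_11. Expand u iteratively via a_{v+i} = u_i mod 11, u_{i+1} = (u_i − a_{v+i})/11:
  u_0 = 1/13;  a_3 = 6;  u_1 = (u_0 − 6)/11 = -7/13
  u_1 = -7/13;  a_4 = 2;  u_2 = (u_1 − 2)/11 = -3/13
  u_2 = -3/13;  a_5 = 4;  u_3 = (u_2 − 4)/11 = -5/13
  u_3 = -5/13;  a_6 = 3;  u_4 = (u_3 − 3)/11 = -4/13
Digits: (0, 0, 0, 6, 2, 4, 3).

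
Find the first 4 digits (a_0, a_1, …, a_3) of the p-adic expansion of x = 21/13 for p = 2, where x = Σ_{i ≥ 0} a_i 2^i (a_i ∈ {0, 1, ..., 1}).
(a_0, …, a_3) = (1, 0, 0, 1)

v_2(21/13) = 0 (numerator and denominator both coprime to 2), so x ∈ ℤ_2^×. Compute digits iteratively via a_i = x_i mod 2, x_{i+1} = (x_i − a_i)/2, with x_0 = x:
  x_0 = 21/13;  a_0 = 1;  x_1 = (x_0 − 1)/2 = 4/13
  x_1 = 4/13;  a_1 = 0;  x_2 = (x_1 − 0)/2 = 2/13
  x_2 = 2/13;  a_2 = 0;  x_3 = (x_2 − 0)/2 = 1/13
  x_3 = 1/13;  a_3 = 1;  x_4 = (x_3 − 1)/2 = -6/13
Digits: (1, 0, 0, 1).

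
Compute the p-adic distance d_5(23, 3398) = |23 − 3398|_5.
d_5(23, 3398) = 1/125

Step 1 — x − y = 23 − 3398 = -3375. Step 2 — v_5(-3375) = 3 (factor: -3375 = −(5^3 · 27); the sign does not affect v_p). Step 3 — |x − y|_5 = 5^{-3} = 1/125.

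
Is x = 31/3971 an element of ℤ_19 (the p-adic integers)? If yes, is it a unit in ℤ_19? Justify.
x ∉ ℤ_19 (v_19(x) = -2 < 0)

ℤ_19 = {x ∈ ℚ_19 : v_19(x) ≥ 0} and ℤ_19^× = {x ∈ ℤ_19 : v_19(x) = 0}. Here v_19(31/3971) = v_19(num) − v_19(den) = -2; compare against these criteria.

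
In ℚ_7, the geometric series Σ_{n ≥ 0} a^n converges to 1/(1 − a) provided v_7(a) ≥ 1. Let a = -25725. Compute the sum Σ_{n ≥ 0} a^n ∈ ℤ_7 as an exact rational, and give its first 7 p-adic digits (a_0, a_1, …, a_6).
Σ a^n = 1/(1 − a) = 1/25726;  first 7 digits = (1, 0, 0, 2, 3, 5, 3)

v_7(a) = 3 ≥ 1, so the series converges in ℤ_7 to 1/(1 − a) = 1/(1 − (-25725)) = 1/25726. Expand this rational in ℤ_7: compute digits iteratively via d_i = x_i mod 7, x_{i+1} = (x_i − d_i)/7. The first 7 digits are (1, 0, 0, 2, 3, 5, 3).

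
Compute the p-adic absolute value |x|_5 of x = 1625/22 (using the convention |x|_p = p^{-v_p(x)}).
|1625/22|_5 = 1/125

Step 1 — compute v_5(x) by factoring powers of 5 out of the numerator and denominator: v_5(1625/22) = 3. Step 2 — apply |x|_p = p^{-v_p(x)} = 5^{-3} = 1/125.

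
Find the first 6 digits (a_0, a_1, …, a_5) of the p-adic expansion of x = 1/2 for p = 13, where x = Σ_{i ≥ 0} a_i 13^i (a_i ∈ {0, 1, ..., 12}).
(a_0, …, a_5) = (7, 6, 6, 6, 6, 6)

v_13(1/2) = 0 (numerator and denominator both coprime to 13), so x ∈ ℤ_13^×. Compute digits iteratively via a_i = x_i mod 13, x_{i+1} = (x_i − a_i)/13, with x_0 = x:
  x_0 = 1/2;  a_0 = 7;  x_1 = (x_0 − 7)/13 = -1/2
  x_1 = -1/2;  a_1 = 6;  x_2 = (x_1 − 6)/13 = -1/2
  x_2 = -1/2;  a_2 = 6;  x_3 = (x_2 − 6)/13 = -1/2
  x_3 = -1/2;  a_3 = 6;  x_4 = (x_3 − 6)/13 = -1/2
  x_4 = -1/2;  a_4 = 6;  x_5 = (x_4 − 6)/13 = -1/2
  x_5 = -1/2;  a_5 = 6;  x_6 = (x_5 − 6)/13 = -1/2
Digits: (7, 6, 6, 6, 6, 6).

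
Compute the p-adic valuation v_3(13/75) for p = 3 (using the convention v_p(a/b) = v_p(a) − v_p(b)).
v_3(13/75) = -1

Factor powers of 3 from the numerator and denominator of the reduced fraction: 13 = 3^0 · 13 and 75 = 3^1 · 25. Apply v_p(a/b) = v_p(a) − v_p(b): v_3(13/75) = 0 − 1 = -1.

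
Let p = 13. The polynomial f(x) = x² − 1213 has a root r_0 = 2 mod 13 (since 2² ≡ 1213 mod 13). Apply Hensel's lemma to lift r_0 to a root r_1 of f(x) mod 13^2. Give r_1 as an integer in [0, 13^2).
r_1 = 93 (mod 169)

Hensel's recurrence: r_{i+1} = r_i − f(r_i)·(f′(r_i))^{-1} mod 13^{i+2}, with f′(x) = 2x. Iterate:
  r_0 = 2 (mod 13)
  r_1 = 93 (mod 169)
Final: r_1 = 93, and one checks f(r_1) ≡ 0 mod 13^2.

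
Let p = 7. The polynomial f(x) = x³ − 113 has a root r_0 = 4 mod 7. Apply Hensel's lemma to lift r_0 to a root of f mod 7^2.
r_1 = 4 (mod 49)

Hensel: r_{i+1} = r_i − f(r_i)/f′(r_i) mod 7^{i+2}, where f′(x) = 3x². Iterate:
  r_0 = 4 (mod 7)
  r_1 = 4 (mod 49)
Final: r = 4 with f(r) ≡ 0 mod 7^2.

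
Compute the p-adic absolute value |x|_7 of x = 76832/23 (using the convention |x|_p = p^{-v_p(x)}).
|76832/23|_7 = 1/2401

Step 1 — compute v_7(x) by factoring powers of 7 out of the numerator and denominator: v_7(76832/23) = 4. Step 2 — apply |x|_p = p^{-v_p(x)} = 7^{-4} = 1/2401.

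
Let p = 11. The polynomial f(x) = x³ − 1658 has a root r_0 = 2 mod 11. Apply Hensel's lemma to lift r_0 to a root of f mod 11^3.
r_2 = 1168 (mod 1331)

Hensel: r_{i+1} = r_i − f(r_i)/f′(r_i) mod 11^{i+2}, where f′(x) = 3x². Iterate:
  r_0 = 2 (mod 11)
  r_1 = 79 (mod 121)
  r_2 = 1168 (mod 1331)
Final: r = 1168 with f(r) ≡ 0 mod 11^3.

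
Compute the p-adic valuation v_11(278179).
v_11(278179) = 4

v_11(n) is the largest exponent k such that 11^k divides n. Factor out: 278179 = 11^4 · 19. (Sign doesn't affect v_p.) So v_11(278179) = 4.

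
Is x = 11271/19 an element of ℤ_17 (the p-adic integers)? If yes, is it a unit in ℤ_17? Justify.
x ∈ ℤ_17 but not a unit; v_17(x) = 2 > 0

ℤ_17 = {x ∈ ℚ_17 : v_17(x) ≥ 0} and ℤ_17^× = {x ∈ ℤ_17 : v_17(x) = 0}. Here v_17(11271/19) = v_17(num) − v_17(den) = 2; compare against these criteria.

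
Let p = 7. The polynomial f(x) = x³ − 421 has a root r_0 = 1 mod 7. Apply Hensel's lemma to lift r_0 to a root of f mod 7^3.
r_2 = 92 (mod 343)

Hensel: r_{i+1} = r_i − f(r_i)/f′(r_i) mod 7^{i+2}, where f′(x) = 3x². Iterate:
  r_0 = 1 (mod 7)
  r_1 = 43 (mod 49)
  r_2 = 92 (mod 343)
Final: r = 92 with f(r) ≡ 0 mod 7^3.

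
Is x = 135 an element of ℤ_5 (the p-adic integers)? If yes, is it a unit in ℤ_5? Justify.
x ∈ ℤ_5 but not a unit; v_5(x) = 1 > 0

ℤ_5 = {x ∈ ℚ_5 : v_5(x) ≥ 0} and ℤ_5^× = {x ∈ ℤ_5 : v_5(x) = 0}. Here v_5(135) = v_5(num) − v_5(den) = 1; compare against these criteria.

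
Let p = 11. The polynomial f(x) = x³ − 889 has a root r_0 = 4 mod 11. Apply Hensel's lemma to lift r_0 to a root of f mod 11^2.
r_1 = 59 (mod 121)

Hensel: r_{i+1} = r_i − f(r_i)/f′(r_i) mod 11^{i+2}, where f′(x) = 3x². Iterate:
  r_0 = 4 (mod 11)
  r_1 = 59 (mod 121)
Final: r = 59 with f(r) ≡ 0 mod 11^2.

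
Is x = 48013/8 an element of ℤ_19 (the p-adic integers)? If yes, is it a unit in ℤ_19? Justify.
x ∈ ℤ_19 but not a unit; v_19(x) = 3 > 0

ℤ_19 = {x ∈ ℚ_19 : v_19(x) ≥ 0} and ℤ_19^× = {x ∈ ℤ_19 : v_19(x) = 0}. Here v_19(48013/8) = v_19(num) − v_19(den) = 3; compare against these criteria.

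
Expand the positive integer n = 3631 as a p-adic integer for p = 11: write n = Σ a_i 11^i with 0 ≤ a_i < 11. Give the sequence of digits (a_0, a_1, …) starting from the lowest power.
(a_0, a_1, …) = (1, 0, 8, 2)

Repeated division by 11 gives the digits low-to-high: 3631 = 1 + 8·11^2 + 2·11^3. Digit sequence: (1, 0, 8, 2).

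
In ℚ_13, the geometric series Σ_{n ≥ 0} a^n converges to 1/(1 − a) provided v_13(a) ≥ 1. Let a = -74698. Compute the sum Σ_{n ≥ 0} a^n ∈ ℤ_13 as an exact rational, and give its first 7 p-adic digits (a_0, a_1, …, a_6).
Σ a^n = 1/(1 − a) = 1/74699;  first 7 digits = (1, 0, 0, 5, 10, 12, 11)

v_13(a) = 3 ≥ 1, so the series converges in ℤ_13 to 1/(1 − a) = 1/(1 − (-74698)) = 1/74699. Expand this rational in ℤ_13: compute digits iteratively via d_i = x_i mod 13, x_{i+1} = (x_i − d_i)/13. The first 7 digits are (1, 0, 0, 5, 10, 12, 11).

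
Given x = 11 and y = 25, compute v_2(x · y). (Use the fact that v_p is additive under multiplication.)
v_2(275) = 0

v_p(x) = 0 (factor: 11 = 2^0 · 11); v_p(y) = 0 (factor: 25 = 2^0 · 25). Additivity: v_p(xy) = v_p(x) + v_p(y) = 0 + 0 = 0. (Direct check: xy = 275 = 2^0 · (275).)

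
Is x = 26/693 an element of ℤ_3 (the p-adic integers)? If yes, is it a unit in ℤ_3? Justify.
x ∉ ℤ_3 (v_3(x) = -2 < 0)

ℤ_3 = {x ∈ ℚ_3 : v_3(x) ≥ 0} and ℤ_3^× = {x ∈ ℤ_3 : v_3(x) = 0}. Here v_3(26/693) = v_3(num) − v_3(den) = -2; compare against these criteria.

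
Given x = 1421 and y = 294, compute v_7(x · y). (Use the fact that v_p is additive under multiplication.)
v_7(417774) = 4

v_p(x) = 2 (factor: 1421 = 7^2 · 29); v_p(y) = 2 (factor: 294 = 7^2 · 6). Additivity: v_p(xy) = v_p(x) + v_p(y) = 2 + 2 = 4. (Direct check: xy = 417774 = 7^4 · (174).)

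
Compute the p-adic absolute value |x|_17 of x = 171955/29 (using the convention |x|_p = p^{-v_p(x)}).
|171955/29|_17 = 1/4913

Step 1 — compute v_17(x) by factoring powers of 17 out of the numerator and denominator: v_17(171955/29) = 3. Step 2 — apply |x|_p = p^{-v_p(x)} = 17^{-3} = 1/4913.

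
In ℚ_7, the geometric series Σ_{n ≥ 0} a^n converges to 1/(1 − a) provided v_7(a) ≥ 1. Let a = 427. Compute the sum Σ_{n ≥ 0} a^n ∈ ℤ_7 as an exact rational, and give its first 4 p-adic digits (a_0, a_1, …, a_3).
Σ a^n = 1/(1 − a) = -1/426;  first 4 digits = (1, 5, 5, 6)

v_7(a) = 1 ≥ 1, so the series converges in ℤ_7 to 1/(1 − a) = 1/(1 − 427) = -1/426. Expand this rational in ℤ_7: compute digits iteratively via d_i = x_i mod 7, x_{i+1} = (x_i − d_i)/7. The first 4 digits are (1, 5, 5, 6).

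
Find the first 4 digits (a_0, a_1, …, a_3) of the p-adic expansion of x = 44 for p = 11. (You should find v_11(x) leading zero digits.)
(a_0, …, a_3) = (0, 4, 0, 0)

v_11(44) = 1, so a_0 = ... = a_0 = 0. Factor out: x = 11^1 · u with u = 4 a unit in ℤ_11. Expand u iteratively via a_{v+i} = u_i mod 11, u_{i+1} = (u_i − a_{v+i})/11:
  u_0 = 4;  a_1 = 4;  u_1 = (u_0 − 4)/11 = 0
  u_1 = 0;  a_2 = 0;  u_2 = (u_1 − 0)/11 = 0
  u_2 = 0;  a_3 = 0;  u_3 = (u_2 − 0)/11 = 0
Digits: (0, 4, 0, 0).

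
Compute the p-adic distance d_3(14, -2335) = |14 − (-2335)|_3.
d_3(14, -2335) = 1/81

Step 1 — x − y = 14 − (-2335) = 2349. Step 2 — v_3(2349) = 4 (factor: 2349 = (3^4 · 29); the sign does not affect v_p). Step 3 — |x − y|_3 = 3^{-4} = 1/81.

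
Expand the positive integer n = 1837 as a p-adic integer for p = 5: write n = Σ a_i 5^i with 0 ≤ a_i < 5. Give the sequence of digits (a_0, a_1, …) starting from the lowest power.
(a_0, a_1, …) = (2, 2, 3, 4, 2)

Repeated division by 5 gives the digits low-to-high: 1837 = 2 + 2·5^1 + 3·5^2 + 4·5^3 + 2·5^4. Digit sequence: (2, 2, 3, 4, 2).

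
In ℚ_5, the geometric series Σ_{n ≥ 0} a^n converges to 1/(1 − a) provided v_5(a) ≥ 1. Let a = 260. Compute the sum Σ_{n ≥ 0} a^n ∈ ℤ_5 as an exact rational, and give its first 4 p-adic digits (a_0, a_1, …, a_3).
Σ a^n = 1/(1 − a) = -1/259;  first 4 digits = (1, 2, 4, 0)

v_5(a) = 1 ≥ 1, so the series converges in ℤ_5 to 1/(1 − a) = 1/(1 − 260) = -1/259. Expand this rational in ℤ_5: compute digits iteratively via d_i = x_i mod 5, x_{i+1} = (x_i − d_i)/5. The first 4 digits are (1, 2, 4, 0).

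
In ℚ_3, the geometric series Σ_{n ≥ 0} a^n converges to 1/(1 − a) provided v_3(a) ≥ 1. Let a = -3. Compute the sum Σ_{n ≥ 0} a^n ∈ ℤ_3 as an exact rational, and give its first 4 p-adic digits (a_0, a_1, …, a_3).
Σ a^n = 1/(1 − a) = 1/4;  first 4 digits = (1, 2, 0, 2)

v_3(a) = 1 ≥ 1, so the series converges in ℤ_3 to 1/(1 − a) = 1/(1 − (-3)) = 1/4. Expand this rational in ℤ_3: compute digits iteratively via d_i = x_i mod 3, x_{i+1} = (x_i − d_i)/3. The first 4 digits are (1, 2, 0, 2).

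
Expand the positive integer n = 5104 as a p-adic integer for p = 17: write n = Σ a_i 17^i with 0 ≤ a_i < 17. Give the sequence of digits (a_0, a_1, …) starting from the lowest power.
(a_0, a_1, …) = (4, 11, 0, 1)

Repeated division by 17 gives the digits low-to-high: 5104 = 4 + 11·17^1 + 1·17^3. Digit sequence: (4, 11, 0, 1).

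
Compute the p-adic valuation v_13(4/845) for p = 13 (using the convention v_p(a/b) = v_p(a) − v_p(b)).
v_13(4/845) = -2

Factor powers of 13 from the numerator and denominator of the reduced fraction: 4 = 13^0 · 4 and 845 = 13^2 · 5. Apply v_p(a/b) = v_p(a) − v_p(b): v_13(4/845) = 0 − 2 = -2.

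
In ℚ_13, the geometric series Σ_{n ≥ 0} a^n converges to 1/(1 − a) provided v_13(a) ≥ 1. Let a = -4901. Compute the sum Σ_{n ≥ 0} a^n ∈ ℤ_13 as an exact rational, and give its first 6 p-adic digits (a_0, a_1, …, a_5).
Σ a^n = 1/(1 − a) = 1/4902;  first 6 digits = (1, 0, 10, 10, 8, 12)

v_13(a) = 2 ≥ 1, so the series converges in ℤ_13 to 1/(1 − a) = 1/(1 − (-4901)) = 1/4902. Expand this rational in ℤ_13: compute digits iteratively via d_i = x_i mod 13, x_{i+1} = (x_i − d_i)/13. The first 6 digits are (1, 0, 10, 10, 8, 12).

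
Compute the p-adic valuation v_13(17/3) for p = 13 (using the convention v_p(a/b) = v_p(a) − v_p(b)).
v_13(17/3) = 0

Factor powers of 13 from the numerator and denominator of the reduced fraction: 17 = 13^0 · 17 and 3 = 13^0 · 3. Apply v_p(a/b) = v_p(a) − v_p(b): v_13(17/3) = 0 − 0 = 0.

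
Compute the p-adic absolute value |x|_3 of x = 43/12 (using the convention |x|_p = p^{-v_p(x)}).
|43/12|_3 = 3

Step 1 — compute v_3(x) by factoring powers of 3 out of the numerator and denominator: v_3(43/12) = -1. Step 2 — apply |x|_p = p^{-v_p(x)} = 3^{1} = 3.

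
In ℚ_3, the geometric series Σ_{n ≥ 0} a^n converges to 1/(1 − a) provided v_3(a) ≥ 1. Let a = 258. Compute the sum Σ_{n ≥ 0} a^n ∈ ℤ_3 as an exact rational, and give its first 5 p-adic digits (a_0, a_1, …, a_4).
Σ a^n = 1/(1 − a) = -1/257;  first 5 digits = (1, 2, 2, 1, 0)

v_3(a) = 1 ≥ 1, so the series converges in ℤ_3 to 1/(1 − a) = 1/(1 − 258) = -1/257. Expand this rational in ℤ_3: compute digits iteratively via d_i = x_i mod 3, x_{i+1} = (x_i − d_i)/3. The first 5 digits are (1, 2, 2, 1, 0).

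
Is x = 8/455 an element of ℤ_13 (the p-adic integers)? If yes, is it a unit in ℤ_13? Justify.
x ∉ ℤ_13 (v_13(x) = -1 < 0)

ℤ_13 = {x ∈ ℚ_13 : v_13(x) ≥ 0} and ℤ_13^× = {x ∈ ℤ_13 : v_13(x) = 0}. Here v_13(8/455) = v_13(num) − v_13(den) = -1; compare against these criteria.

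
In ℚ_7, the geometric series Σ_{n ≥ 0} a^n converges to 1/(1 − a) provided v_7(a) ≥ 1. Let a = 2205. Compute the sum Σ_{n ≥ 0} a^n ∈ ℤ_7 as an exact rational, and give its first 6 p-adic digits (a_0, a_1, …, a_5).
Σ a^n = 1/(1 − a) = -1/2204;  first 6 digits = (1, 0, 3, 6, 2, 2)

v_7(a) = 2 ≥ 1, so the series converges in ℤ_7 to 1/(1 − a) = 1/(1 − 2205) = -1/2204. Expand this rational in ℤ_7: compute digits iteratively via d_i = x_i mod 7, x_{i+1} = (x_i − d_i)/7. The first 6 digits are (1, 0, 3, 6, 2, 2).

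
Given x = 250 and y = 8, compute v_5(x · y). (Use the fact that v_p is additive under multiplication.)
v_5(2000) = 3

v_p(x) = 3 (factor: 250 = 5^3 · 2); v_p(y) = 0 (factor: 8 = 5^0 · 8). Additivity: v_p(xy) = v_p(x) + v_p(y) = 3 + 0 = 3. (Direct check: xy = 2000 = 5^3 · (16).)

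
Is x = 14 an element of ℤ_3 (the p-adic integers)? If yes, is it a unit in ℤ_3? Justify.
x ∈ ℤ_3^× (unit); v_3(x) = 0

ℤ_3 = {x ∈ ℚ_3 : v_3(x) ≥ 0} and ℤ_3^× = {x ∈ ℤ_3 : v_3(x) = 0}. Here v_3(14) = v_3(num) − v_3(den) = 0; compare against these criteria.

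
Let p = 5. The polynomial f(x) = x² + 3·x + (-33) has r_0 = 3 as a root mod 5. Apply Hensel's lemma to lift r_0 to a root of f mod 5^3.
r_2 = 63 (mod 125)

Hensel: r_{i+1} = r_i − f(r_i)·(f′(r_i))^{-1} mod 5^{i+2}, f′(x) = 2x + 3. Iterate:
  r_0 = 3 (mod 5)
  r_1 = 13 (mod 25)
  r_2 = 63 (mod 125)
Final: r = 63 satisfies f(r) ≡ 0 mod 5^3.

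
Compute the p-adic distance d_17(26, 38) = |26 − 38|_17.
d_17(26, 38) = 1

Step 1 — x − y = 26 − 38 = -12. Step 2 — v_17(-12) = 0 (factor: -12 = −(17^0 · 12); the sign does not affect v_p). Step 3 — |x − y|_17 = 17^{0} = 1.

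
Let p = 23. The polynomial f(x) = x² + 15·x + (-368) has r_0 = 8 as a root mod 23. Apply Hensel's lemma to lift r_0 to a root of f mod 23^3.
r_2 = 9024 (mod 12167)

Hensel: r_{i+1} = r_i − f(r_i)·(f′(r_i))^{-1} mod 23^{i+2}, f′(x) = 2x + 15. Iterate:
  r_0 = 8 (mod 23)
  r_1 = 31 (mod 529)
  r_2 = 9024 (mod 12167)
Final: r = 9024 satisfies f(r) ≡ 0 mod 23^3.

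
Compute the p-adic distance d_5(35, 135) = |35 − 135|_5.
d_5(35, 135) = 1/25

Step 1 — x − y = 35 − 135 = -100. Step 2 — v_5(-100) = 2 (factor: -100 = −(5^2 · 4); the sign does not affect v_p). Step 3 — |x − y|_5 = 5^{-2} = 1/25.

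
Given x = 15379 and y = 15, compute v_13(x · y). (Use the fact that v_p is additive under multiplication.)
v_13(230685) = 3

v_p(x) = 3 (factor: 15379 = 13^3 · 7); v_p(y) = 0 (factor: 15 = 13^0 · 15). Additivity: v_p(xy) = v_p(x) + v_p(y) = 3 + 0 = 3. (Direct check: xy = 230685 = 13^3 · (105).)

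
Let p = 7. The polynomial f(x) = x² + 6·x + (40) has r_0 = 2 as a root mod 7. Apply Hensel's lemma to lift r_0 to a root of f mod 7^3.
r_2 = 114 (mod 343)

Hensel: r_{i+1} = r_i − f(r_i)·(f′(r_i))^{-1} mod 7^{i+2}, f′(x) = 2x + 6. Iterate:
  r_0 = 2 (mod 7)
  r_1 = 16 (mod 49)
  r_2 = 114 (mod 343)
Final: r = 114 satisfies f(r) ≡ 0 mod 7^3.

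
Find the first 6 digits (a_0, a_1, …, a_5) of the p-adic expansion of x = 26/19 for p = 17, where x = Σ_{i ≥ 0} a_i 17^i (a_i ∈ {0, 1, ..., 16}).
(a_0, …, a_5) = (13, 2, 7, 13, 1, 16)

v_17(26/19) = 0 (numerator and denominator both coprime to 17), so x ∈ ℤ_17^×. Compute digits iteratively via a_i = x_i mod 17, x_{i+1} = (x_i − a_i)/17, with x_0 = x:
  x_0 = 26/19;  a_0 = 13;  x_1 = (x_0 − 13)/17 = -13/19
  x_1 = -13/19;  a_1 = 2;  x_2 = (x_1 − 2)/17 = -3/19
  x_2 = -3/19;  a_2 = 7;  x_3 = (x_2 − 7)/17 = -8/19
  x_3 = -8/19;  a_3 = 13;  x_4 = (x_3 − 13)/17 = -15/19
  x_4 = -15/19;  a_4 = 1;  x_5 = (x_4 − 1)/17 = -2/19
  x_5 = -2/19;  a_5 = 16;  x_6 = (x_5 − 16)/17 = -18/19
Digits: (13, 2, 7, 13, 1, 16).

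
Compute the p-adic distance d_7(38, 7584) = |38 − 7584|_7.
d_7(38, 7584) = 1/343

Step 1 — x − y = 38 − 7584 = -7546. Step 2 — v_7(-7546) = 3 (factor: -7546 = −(7^3 · 22); the sign does not affect v_p). Step 3 — |x − y|_7 = 7^{-3} = 1/343.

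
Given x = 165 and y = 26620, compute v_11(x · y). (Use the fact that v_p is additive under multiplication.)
v_11(4392300) = 4

v_p(x) = 1 (factor: 165 = 11^1 · 15); v_p(y) = 3 (factor: 26620 = 11^3 · 20). Additivity: v_p(xy) = v_p(x) + v_p(y) = 1 + 3 = 4. (Direct check: xy = 4392300 = 11^4 · (300).)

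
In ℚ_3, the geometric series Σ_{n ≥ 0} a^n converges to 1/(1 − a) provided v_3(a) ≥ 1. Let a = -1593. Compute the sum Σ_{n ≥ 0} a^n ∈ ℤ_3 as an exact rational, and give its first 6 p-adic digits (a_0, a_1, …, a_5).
Σ a^n = 1/(1 − a) = 1/1594;  first 6 digits = (1, 0, 0, 1, 1, 2)

v_3(a) = 3 ≥ 1, so the series converges in ℤ_3 to 1/(1 − a) = 1/(1 − (-1593)) = 1/1594. Expand this rational in ℤ_3: compute digits iteratively via d_i = x_i mod 3, x_{i+1} = (x_i − d_i)/3. The first 6 digits are (1, 0, 0, 1, 1, 2).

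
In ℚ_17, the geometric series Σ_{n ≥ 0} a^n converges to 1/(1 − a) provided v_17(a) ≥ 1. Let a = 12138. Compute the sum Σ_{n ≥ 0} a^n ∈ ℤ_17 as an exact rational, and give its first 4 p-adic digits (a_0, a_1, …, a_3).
Σ a^n = 1/(1 − a) = -1/12137;  first 4 digits = (1, 0, 8, 2)

v_17(a) = 2 ≥ 1, so the series converges in ℤ_17 to 1/(1 − a) = 1/(1 − 12138) = -1/12137. Expand this rational in ℤ_17: compute digits iteratively via d_i = x_i mod 17, x_{i+1} = (x_i − d_i)/17. The first 4 digits are (1, 0, 8, 2).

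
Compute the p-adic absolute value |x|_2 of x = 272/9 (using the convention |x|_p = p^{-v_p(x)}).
|272/9|_2 = 1/16

Step 1 — compute v_2(x) by factoring powers of 2 out of the numerator and denominator: v_2(272/9) = 4. Step 2 — apply |x|_p = p^{-v_p(x)} = 2^{-4} = 1/16.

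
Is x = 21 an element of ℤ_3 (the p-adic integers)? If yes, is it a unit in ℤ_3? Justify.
x ∈ ℤ_3 but not a unit; v_3(x) = 1 > 0

ℤ_3 = {x ∈ ℚ_3 : v_3(x) ≥ 0} and ℤ_3^× = {x ∈ ℤ_3 : v_3(x) = 0}. Here v_3(21) = v_3(num) − v_3(den) = 1; compare against these criteria.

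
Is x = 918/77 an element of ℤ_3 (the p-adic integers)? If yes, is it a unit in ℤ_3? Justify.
x ∈ ℤ_3 but not a unit; v_3(x) = 3 > 0

ℤ_3 = {x ∈ ℚ_3 : v_3(x) ≥ 0} and ℤ_3^× = {x ∈ ℤ_3 : v_3(x) = 0}. Here v_3(918/77) = v_3(num) − v_3(den) = 3; compare against these criteria.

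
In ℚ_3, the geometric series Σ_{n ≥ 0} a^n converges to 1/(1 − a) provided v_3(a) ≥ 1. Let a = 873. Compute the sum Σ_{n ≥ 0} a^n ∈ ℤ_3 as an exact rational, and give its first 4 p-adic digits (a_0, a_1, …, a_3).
Σ a^n = 1/(1 − a) = -1/872;  first 4 digits = (1, 0, 1, 2)

v_3(a) = 2 ≥ 1, so the series converges in ℤ_3 to 1/(1 − a) = 1/(1 − 873) = -1/872. Expand this rational in ℤ_3: compute digits iteratively via d_i = x_i mod 3, x_{i+1} = (x_i − d_i)/3. The first 4 digits are (1, 0, 1, 2).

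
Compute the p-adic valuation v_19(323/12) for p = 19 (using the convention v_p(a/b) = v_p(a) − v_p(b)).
v_19(323/12) = 1

Factor powers of 19 from the numerator and denominator of the reduced fraction: 323 = 19^1 · 17 and 12 = 19^0 · 12. Apply v_p(a/b) = v_p(a) − v_p(b): v_19(323/12) = 1 − 0 = 1.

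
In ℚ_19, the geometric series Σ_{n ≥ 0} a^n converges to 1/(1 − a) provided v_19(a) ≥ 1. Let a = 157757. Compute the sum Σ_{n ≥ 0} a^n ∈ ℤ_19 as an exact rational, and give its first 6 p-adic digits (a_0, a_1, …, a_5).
Σ a^n = 1/(1 − a) = -1/157756;  first 6 digits = (1, 0, 0, 4, 1, 0)

v_19(a) = 3 ≥ 1, so the series converges in ℤ_19 to 1/(1 − a) = 1/(1 − 157757) = -1/157756. Expand this rational in ℤ_19: compute digits iteratively via d_i = x_i mod 19, x_{i+1} = (x_i − d_i)/19. The first 6 digits are (1, 0, 0, 4, 1, 0).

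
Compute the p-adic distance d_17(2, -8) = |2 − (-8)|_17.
d_17(2, -8) = 1

Step 1 — x − y = 2 − (-8) = 10. Step 2 — v_17(10) = 0 (factor: 10 = (17^0 · 10); the sign does not affect v_p). Step 3 — |x − y|_17 = 17^{0} = 1.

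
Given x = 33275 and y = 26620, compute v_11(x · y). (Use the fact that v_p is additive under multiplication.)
v_11(885780500) = 6

v_p(x) = 3 (factor: 33275 = 11^3 · 25); v_p(y) = 3 (factor: 26620 = 11^3 · 20). Additivity: v_p(xy) = v_p(x) + v_p(y) = 3 + 3 = 6. (Direct check: xy = 885780500 = 11^6 · (500).)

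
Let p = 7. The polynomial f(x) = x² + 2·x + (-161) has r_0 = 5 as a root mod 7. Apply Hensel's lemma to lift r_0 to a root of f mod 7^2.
r_1 = 40 (mod 49)

Hensel: r_{i+1} = r_i − f(r_i)·(f′(r_i))^{-1} mod 7^{i+2}, f′(x) = 2x + 2. Iterate:
  r_0 = 5 (mod 7)
  r_1 = 40 (mod 49)
Final: r = 40 satisfies f(r) ≡ 0 mod 7^2.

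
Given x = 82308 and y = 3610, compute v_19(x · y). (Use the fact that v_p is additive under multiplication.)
v_19(297131880) = 5

v_p(x) = 3 (factor: 82308 = 19^3 · 12); v_p(y) = 2 (factor: 3610 = 19^2 · 10). Additivity: v_p(xy) = v_p(x) + v_p(y) = 3 + 2 = 5. (Direct check: xy = 297131880 = 19^5 · (120).)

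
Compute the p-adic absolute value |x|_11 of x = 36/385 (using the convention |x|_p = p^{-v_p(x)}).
|36/385|_11 = 11

Step 1 — compute v_11(x) by factoring powers of 11 out of the numerator and denominator: v_11(36/385) = -1. Step 2 — apply |x|_p = p^{-v_p(x)} = 11^{1} = 11.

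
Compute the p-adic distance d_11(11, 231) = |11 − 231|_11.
d_11(11, 231) = 1/11

Step 1 — x − y = 11 − 231 = -220. Step 2 — v_11(-220) = 1 (factor: -220 = −(11^1 · 20); the sign does not affect v_p). Step 3 — |x − y|_11 = 11^{-1} = 1/11.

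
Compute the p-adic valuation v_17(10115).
v_17(10115) = 2

v_17(n) is the largest exponent k such that 17^k divides n. Factor out: 10115 = 17^2 · 35. (Sign doesn't affect v_p.) So v_17(10115) = 2.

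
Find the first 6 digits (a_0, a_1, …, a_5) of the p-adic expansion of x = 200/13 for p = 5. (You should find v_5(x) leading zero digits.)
(a_0, …, a_5) = (0, 0, 1, 3, 4, 1)

v_5(200/13) = 2, so a_0 = ... = a_1 = 0. Factor out: x = 5^2 · u with u = 8/13 a unit in ℤ_5. Expand u iteratively via a_{v+i} = u_i mod 5, u_{i+1} = (u_i − a_{v+i})/5:
  u_0 = 8/13;  a_2 = 1;  u_1 = (u_0 − 1)/5 = -1/13
  u_1 = -1/13;  a_3 = 3;  u_2 = (u_1 − 3)/5 = -8/13
  u_2 = -8/13;  a_4 = 4;  u_3 = (u_2 − 4)/5 = -12/13
  u_3 = -12/13;  a_5 = 1;  u_4 = (u_3 − 1)/5 = -5/13
Digits: (0, 0, 1, 3, 4, 1).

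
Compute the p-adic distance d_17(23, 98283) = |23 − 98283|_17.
d_17(23, 98283) = 1/4913

Step 1 — x − y = 23 − 98283 = -98260. Step 2 — v_17(-98260) = 3 (factor: -98260 = −(17^3 · 20); the sign does not affect v_p). Step 3 — |x − y|_17 = 17^{-3} = 1/4913.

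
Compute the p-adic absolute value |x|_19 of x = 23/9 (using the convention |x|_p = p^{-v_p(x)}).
|23/9|_19 = 1

Step 1 — compute v_19(x) by factoring powers of 19 out of the numerator and denominator: v_19(23/9) = 0. Step 2 — apply |x|_p = p^{-v_p(x)} = 19^{0} = 1.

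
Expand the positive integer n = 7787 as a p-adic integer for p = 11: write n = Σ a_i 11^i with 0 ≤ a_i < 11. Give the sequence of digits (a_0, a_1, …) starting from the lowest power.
(a_0, a_1, …) = (10, 3, 9, 5)

Repeated division by 11 gives the digits low-to-high: 7787 = 10 + 3·11^1 + 9·11^2 + 5·11^3. Digit sequence: (10, 3, 9, 5).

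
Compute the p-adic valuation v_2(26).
v_2(26) = 1

v_2(n) is the largest exponent k such that 2^k divides n. Factor out: 26 = 2^1 · 13. (Sign doesn't affect v_p.) So v_2(26) = 1.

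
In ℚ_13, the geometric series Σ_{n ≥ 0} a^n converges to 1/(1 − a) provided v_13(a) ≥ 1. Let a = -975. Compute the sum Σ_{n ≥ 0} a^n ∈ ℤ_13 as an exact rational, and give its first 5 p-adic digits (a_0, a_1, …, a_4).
Σ a^n = 1/(1 − a) = 1/976;  first 5 digits = (1, 3, 3, 4, 6)

v_13(a) = 1 ≥ 1, so the series converges in ℤ_13 to 1/(1 − a) = 1/(1 − (-975)) = 1/976. Expand this rational in ℤ_13: compute digits iteratively via d_i = x_i mod 13, x_{i+1} = (x_i − d_i)/13. The first 5 digits are (1, 3, 3, 4, 6).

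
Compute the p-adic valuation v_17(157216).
v_17(157216) = 3

v_17(n) is the largest exponent k such that 17^k divides n. Factor out: 157216 = 17^3 · 32. (Sign doesn't affect v_p.) So v_17(157216) = 3.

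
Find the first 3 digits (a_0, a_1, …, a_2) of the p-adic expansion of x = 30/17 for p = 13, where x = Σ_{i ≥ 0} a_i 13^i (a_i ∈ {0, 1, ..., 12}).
(a_0, …, a_2) = (1, 10, 0)

v_13(30/17) = 0 (numerator and denominator both coprime to 13), so x ∈ ℤ_13^×. Compute digits iteratively via a_i = x_i mod 13, x_{i+1} = (x_i − a_i)/13, with x_0 = x:
  x_0 = 30/17;  a_0 = 1;  x_1 = (x_0 − 1)/13 = 1/17
  x_1 = 1/17;  a_1 = 10;  x_2 = (x_1 − 10)/13 = -13/17
  x_2 = -13/17;  a_2 = 0;  x_3 = (x_2 − 0)/13 = -1/17
Digits: (1, 10, 0).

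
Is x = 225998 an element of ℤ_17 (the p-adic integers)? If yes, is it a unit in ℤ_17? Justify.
x ∈ ℤ_17 but not a unit; v_17(x) = 3 > 0

ℤ_17 = {x ∈ ℚ_17 : v_17(x) ≥ 0} and ℤ_17^× = {x ∈ ℤ_17 : v_17(x) = 0}. Here v_17(225998) = v_17(num) − v_17(den) = 3; compare against these criteria.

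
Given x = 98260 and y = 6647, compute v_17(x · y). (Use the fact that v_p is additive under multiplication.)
v_17(653134220) = 5

v_p(x) = 3 (factor: 98260 = 17^3 · 20); v_p(y) = 2 (factor: 6647 = 17^2 · 23). Additivity: v_p(xy) = v_p(x) + v_p(y) = 3 + 2 = 5. (Direct check: xy = 653134220 = 17^5 · (460).)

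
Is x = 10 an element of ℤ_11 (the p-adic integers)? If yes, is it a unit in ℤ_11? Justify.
x ∈ ℤ_11^× (unit); v_11(x) = 0

ℤ_11 = {x ∈ ℚ_11 : v_11(x) ≥ 0} and ℤ_11^× = {x ∈ ℤ_11 : v_11(x) = 0}. Here v_11(10) = v_11(num) − v_11(den) = 0; compare against these criteria.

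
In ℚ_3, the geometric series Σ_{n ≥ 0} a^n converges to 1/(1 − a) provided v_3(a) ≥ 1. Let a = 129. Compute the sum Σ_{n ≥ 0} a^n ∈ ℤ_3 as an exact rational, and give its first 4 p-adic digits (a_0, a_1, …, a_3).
Σ a^n = 1/(1 − a) = -1/128;  first 4 digits = (1, 1, 0, 1)

v_3(a) = 1 ≥ 1, so the series converges in ℤ_3 to 1/(1 − a) = 1/(1 − 129) = -1/128. Expand this rational in ℤ_3: compute digits iteratively via d_i = x_i mod 3, x_{i+1} = (x_i − d_i)/3. The first 4 digits are (1, 1, 0, 1).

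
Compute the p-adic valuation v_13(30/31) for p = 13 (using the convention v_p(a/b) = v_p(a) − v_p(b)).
v_13(30/31) = 0

Factor powers of 13 from the numerator and denominator of the reduced fraction: 30 = 13^0 · 30 and 31 = 13^0 · 31. Apply v_p(a/b) = v_p(a) − v_p(b): v_13(30/31) = 0 − 0 = 0.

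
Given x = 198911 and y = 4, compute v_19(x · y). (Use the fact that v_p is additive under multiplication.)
v_19(795644) = 3

v_p(x) = 3 (factor: 198911 = 19^3 · 29); v_p(y) = 0 (factor: 4 = 19^0 · 4). Additivity: v_p(xy) = v_p(x) + v_p(y) = 3 + 0 = 3. (Direct check: xy = 795644 = 19^3 · (116).)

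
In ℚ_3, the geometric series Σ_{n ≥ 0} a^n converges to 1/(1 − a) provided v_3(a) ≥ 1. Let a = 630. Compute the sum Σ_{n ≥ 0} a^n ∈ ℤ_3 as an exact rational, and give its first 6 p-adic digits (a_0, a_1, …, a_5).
Σ a^n = 1/(1 − a) = -1/629;  first 6 digits = (1, 0, 1, 2, 2, 0)

v_3(a) = 2 ≥ 1, so the series converges in ℤ_3 to 1/(1 − a) = 1/(1 − 630) = -1/629. Expand this rational in ℤ_3: compute digits iteratively via d_i = x_i mod 3, x_{i+1} = (x_i − d_i)/3. The first 6 digits are (1, 0, 1, 2, 2, 0).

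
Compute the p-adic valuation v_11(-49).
v_11(-49) = 0

v_11(n) is the largest exponent k such that 11^k divides n. Factor out: -49 = -11^0 · 49. (Sign doesn't affect v_p.) So v_11(-49) = 0.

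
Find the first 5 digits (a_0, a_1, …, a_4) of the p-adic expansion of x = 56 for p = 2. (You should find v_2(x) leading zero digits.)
(a_0, …, a_4) = (0, 0, 0, 1, 1)

v_2(56) = 3, so a_0 = ... = a_2 = 0. Factor out: x = 2^3 · u with u = 7 a unit in ℤ_2. Expand u iteratively via a_{v+i} = u_i mod 2, u_{i+1} = (u_i − a_{v+i})/2:
  u_0 = 7;  a_3 = 1;  u_1 = (u_0 − 1)/2 = 3
  u_1 = 3;  a_4 = 1;  u_2 = (u_1 − 1)/2 = 1
Digits: (0, 0, 0, 1, 1).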